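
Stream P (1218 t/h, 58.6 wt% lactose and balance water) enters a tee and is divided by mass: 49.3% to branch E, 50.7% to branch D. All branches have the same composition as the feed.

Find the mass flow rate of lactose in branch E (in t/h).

351.9 t/h

Branch E total = 0.493×1218 = 600.47 t/h.
lactose in E = 0.586×600.47 = 351.88 t/h.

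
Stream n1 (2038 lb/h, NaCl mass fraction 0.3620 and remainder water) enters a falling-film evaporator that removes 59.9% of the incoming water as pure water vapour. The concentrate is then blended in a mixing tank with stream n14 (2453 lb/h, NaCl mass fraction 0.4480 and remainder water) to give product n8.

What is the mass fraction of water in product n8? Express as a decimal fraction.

0.5052

Vapour removed = 0.599×0.638×2038 = 778.85 lb/h; concentrate = 1259.2 lb/h.
water reaching the mixer = 521.4 (from concentrate) + 2453×0.552 = 1875.5 lb/h.
Product flow = 1259.2 + 2453 = 3712.2 lb/h; water fraction = 0.5052.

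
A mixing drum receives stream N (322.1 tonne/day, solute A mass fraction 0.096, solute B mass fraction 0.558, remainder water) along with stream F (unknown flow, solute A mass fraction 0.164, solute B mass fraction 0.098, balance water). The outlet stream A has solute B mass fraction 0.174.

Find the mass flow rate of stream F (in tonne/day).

Let F be the unknown flow. Total out = 322.1 + F.
solute B balance: 179.73 + 0.098·F = 0.174·(322.1 + F)
(0.098 − 0.174)·F = 0.174×322.1 − 179.73 = -123.69
F = -123.69 / -0.076 = 1627.5 tonne/day

1627 tonne/day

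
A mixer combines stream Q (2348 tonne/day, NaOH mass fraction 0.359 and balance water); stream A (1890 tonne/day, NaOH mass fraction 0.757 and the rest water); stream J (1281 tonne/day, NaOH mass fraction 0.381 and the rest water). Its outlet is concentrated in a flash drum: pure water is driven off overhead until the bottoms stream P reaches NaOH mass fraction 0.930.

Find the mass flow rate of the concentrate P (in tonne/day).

2970 tonne/day

NaOH entering = 2348×0.359 + 1890×0.757 + 1281×0.381 = 2761.7 tonne/day.
All NaOH reports to P, so P = 2761.7/0.930 = 2969.6 tonne/day.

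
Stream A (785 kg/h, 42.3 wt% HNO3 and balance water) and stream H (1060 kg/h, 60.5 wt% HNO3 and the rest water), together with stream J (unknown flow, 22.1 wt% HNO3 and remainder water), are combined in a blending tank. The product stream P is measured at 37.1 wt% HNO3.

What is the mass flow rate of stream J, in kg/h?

1926 kg/h

Let J be the unknown flow. Total out = 1845 + J.
HNO3 balance: 973.36 + 0.221·J = 0.371·(1845 + J)
(0.221 − 0.371)·J = 0.371×1845 − 973.36 = -288.86
J = -288.86 / -0.150 = 1925.7 kg/h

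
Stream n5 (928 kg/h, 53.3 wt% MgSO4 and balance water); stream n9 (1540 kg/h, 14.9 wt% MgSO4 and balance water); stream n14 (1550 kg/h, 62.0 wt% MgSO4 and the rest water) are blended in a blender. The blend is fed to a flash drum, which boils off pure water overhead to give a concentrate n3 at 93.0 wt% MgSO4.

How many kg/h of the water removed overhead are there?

MgSO4 entering = 928×0.533 + 1540×0.149 + 1550×0.620 = 1685.1 kg/h.
All MgSO4 reports to n3, so n3 = 1685.1/0.930 = 1811.9 kg/h.
Total feed = 4018 kg/h; overhead = 4018 − 1811.9 = 2206.1 kg/h.

2206 kg/h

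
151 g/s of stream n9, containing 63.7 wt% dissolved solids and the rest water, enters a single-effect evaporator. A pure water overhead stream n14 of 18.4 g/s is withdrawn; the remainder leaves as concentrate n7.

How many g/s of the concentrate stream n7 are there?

132.6 g/s

Concentrate = 151 − 18.4 = 132.6 g/s.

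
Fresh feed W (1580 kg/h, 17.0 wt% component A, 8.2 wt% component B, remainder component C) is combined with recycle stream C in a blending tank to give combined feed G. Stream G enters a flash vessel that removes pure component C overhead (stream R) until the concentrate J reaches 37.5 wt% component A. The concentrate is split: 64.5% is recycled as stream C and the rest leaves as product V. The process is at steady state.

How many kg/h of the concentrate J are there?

Overall component A balance (none leaves overhead): component A in fresh feed = component A in product, i.e. 1580×0.170 = (1−0.645)·J·0.375.
J = 268.6/(0.375×0.355) = 2017.7 kg/h.

2018 kg/h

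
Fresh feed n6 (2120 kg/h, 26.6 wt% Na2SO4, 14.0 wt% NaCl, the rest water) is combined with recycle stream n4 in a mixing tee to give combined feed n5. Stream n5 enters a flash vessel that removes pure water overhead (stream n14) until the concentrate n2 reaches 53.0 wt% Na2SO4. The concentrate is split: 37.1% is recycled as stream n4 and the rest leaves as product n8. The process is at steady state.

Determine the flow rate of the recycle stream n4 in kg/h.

Overall Na2SO4 balance (none leaves overhead): Na2SO4 in fresh feed = Na2SO4 in product, i.e. 2120×0.266 = (1−0.371)·n2·0.530.
n2 = 563.92/(0.530×0.629) = 1691.6 kg/h.
Recycle n4 = 0.371×1691.6 = 627.57 kg/h.

627.6 kg/h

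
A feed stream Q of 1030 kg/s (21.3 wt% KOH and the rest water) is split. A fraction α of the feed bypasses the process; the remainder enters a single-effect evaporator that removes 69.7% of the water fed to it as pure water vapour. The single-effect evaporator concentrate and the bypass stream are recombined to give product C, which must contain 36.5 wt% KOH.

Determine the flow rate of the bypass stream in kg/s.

248 kg/s

All 1030×0.213 = 219.39 kg/s of KOH reaches C, so C = 219.39/0.365 = 601.07 kg/s and vapour = 428.93 kg/s.
The evaporator receives (1−α)·1030 of feed at 0.787 water and removes 0.697 of that water:
0.697×0.787×(1−α)×1030 = 428.93
(1−α) = 428.93/565 = 0.7592;  α = 0.2408.
Bypass flow = 0.2408×1030 = 248.05 kg/s.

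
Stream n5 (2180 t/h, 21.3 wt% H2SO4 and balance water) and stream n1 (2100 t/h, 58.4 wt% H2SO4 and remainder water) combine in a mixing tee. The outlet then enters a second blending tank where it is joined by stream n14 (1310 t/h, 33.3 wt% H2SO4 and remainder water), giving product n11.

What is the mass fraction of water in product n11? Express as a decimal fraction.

0.620

Overall, product flow = 5590 t/h.
water in = 2180×0.787 + 2100×0.416 + 1310×0.667 = 3463 t/h.
water fraction in n11 = 0.620.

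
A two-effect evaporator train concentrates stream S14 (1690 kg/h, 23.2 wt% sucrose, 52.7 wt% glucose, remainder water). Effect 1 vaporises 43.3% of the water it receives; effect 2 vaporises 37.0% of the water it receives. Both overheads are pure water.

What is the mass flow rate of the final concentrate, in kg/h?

water in feed = 1690×0.241 = 407.29 kg/h.
After stage 1: water left = (1−0.433)×407.29 = 230.93; stream total = 1513.6 kg/h.
After stage 2: water left = (1−0.370)×230.93 = 145.49; final concentrate = 1428.2 kg/h.

1428 kg/h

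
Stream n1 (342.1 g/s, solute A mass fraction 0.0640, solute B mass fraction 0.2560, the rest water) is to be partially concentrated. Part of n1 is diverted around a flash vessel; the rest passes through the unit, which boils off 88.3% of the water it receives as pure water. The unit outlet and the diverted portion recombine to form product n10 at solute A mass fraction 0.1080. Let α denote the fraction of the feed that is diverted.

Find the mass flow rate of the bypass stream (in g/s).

All 342.1×0.064 = 21.894 g/s of solute A reaches n10, so n10 = 21.894/0.108 = 202.73 g/s and vapour = 139.37 g/s.
The evaporator receives (1−α)·342.1 of feed at 0.680 water and removes 0.883 of that water:
0.883×0.680×(1−α)×342.1 = 139.37
(1−α) = 139.37/205.41 = 0.6785;  α = 0.3215.
Bypass flow = 0.3215×342.1 = 109.98 g/s.

110 g/s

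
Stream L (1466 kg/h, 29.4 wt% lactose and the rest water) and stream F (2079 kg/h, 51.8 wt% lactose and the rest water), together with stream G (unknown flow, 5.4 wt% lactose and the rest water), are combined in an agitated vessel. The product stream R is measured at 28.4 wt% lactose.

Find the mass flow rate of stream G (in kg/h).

2179 kg/h

Let G be the unknown flow. Total out = 3545 + G.
lactose balance: 1507.9 + 0.054·G = 0.284·(3545 + G)
(0.054 − 0.284)·G = 0.284×3545 − 1507.9 = -501.15
G = -501.15 / -0.230 = 2178.9 kg/h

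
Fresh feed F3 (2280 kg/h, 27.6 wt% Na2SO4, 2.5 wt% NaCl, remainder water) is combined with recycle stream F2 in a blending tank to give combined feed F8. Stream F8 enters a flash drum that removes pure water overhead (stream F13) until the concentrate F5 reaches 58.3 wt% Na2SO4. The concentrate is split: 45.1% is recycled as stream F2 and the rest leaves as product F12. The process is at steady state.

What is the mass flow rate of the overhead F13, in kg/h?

Overall Na2SO4 balance (none leaves overhead): Na2SO4 in fresh feed = Na2SO4 in product, i.e. 2280×0.276 = (1−0.451)·F5·0.583.
F5 = 629.28/(0.583×0.549) = 1966.1 kg/h.
Recycle F2 = 0.451×1966.1 = 886.71 kg/h.
Combined feed F8 = 2280 + 886.71 = 3166.7 kg/h.
Overhead F13 = F8 − F5 = 3166.7 − 1966.1 = 1200.6 kg/h.

1201 kg/h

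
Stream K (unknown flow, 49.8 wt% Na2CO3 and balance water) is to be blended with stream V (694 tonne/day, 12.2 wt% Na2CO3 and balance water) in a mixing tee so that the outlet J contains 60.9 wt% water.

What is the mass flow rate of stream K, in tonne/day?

1745 tonne/day

Let K be the unknown flow. Total out = 694 + K.
water balance: 609.33 + 0.502·K = 0.609·(694 + K)
(0.502 − 0.609)·K = 0.609×694 − 609.33 = -186.69
K = -186.69 / -0.107 = 1744.7 tonne/day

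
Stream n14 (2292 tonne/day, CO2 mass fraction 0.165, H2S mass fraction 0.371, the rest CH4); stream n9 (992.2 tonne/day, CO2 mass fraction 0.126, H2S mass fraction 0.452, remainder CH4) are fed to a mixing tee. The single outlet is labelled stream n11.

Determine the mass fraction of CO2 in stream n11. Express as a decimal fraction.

Total flow out = 2292 + 992.2 = 3284.2 tonne/day.
CO2 in = 2292×0.165 + 992.2×0.126 = 503.2 tonne/day.
CO2 mass fraction in n11 = 503.2/3284.2 = 0.153.

0.153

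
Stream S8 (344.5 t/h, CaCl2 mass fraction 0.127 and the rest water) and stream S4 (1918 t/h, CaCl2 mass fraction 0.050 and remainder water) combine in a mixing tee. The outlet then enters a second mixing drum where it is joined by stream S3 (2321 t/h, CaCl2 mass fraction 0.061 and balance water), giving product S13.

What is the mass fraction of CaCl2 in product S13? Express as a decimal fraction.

Overall, product flow = 4583.5 t/h.
CaCl2 in = 344.5×0.127 + 1918×0.050 + 2321×0.061 = 281.23 t/h.
CaCl2 fraction in S13 = 0.061.

0.061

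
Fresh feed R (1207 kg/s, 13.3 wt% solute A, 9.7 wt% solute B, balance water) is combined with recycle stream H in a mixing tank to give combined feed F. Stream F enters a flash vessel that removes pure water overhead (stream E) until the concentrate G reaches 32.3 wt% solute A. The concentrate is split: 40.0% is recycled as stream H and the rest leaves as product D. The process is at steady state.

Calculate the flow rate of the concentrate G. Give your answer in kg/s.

Overall solute A balance (none leaves overhead): solute A in fresh feed = solute A in product, i.e. 1207×0.133 = (1−0.400)·G·0.323.
G = 160.53/(0.323×0.600) = 828.33 kg/s.

828.3 kg/s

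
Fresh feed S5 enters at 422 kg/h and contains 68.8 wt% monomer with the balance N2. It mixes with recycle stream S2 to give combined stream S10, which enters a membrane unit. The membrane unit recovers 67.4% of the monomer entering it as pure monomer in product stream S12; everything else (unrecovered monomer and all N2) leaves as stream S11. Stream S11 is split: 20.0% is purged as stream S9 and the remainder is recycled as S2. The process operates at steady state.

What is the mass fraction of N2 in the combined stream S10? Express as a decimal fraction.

0.626

N2 enters only via S5 and leaves only via the purge: 422×0.312 = 0.200×(N2 in S11), and the membrane unit passes all N2, so N2 in S10 = N2 in S11 = 658.32 kg/h.
monomer in S10: m_A = 422×0.688 + (1−0.200)·(1−0.674)·m_A, so m_A = 290.34/0.7392 = 392.77 kg/h.
S10 = 392.77 + 658.32 = 1051.1 kg/h.
N2 fraction in S10 = 658.32/1051.1 = 0.626.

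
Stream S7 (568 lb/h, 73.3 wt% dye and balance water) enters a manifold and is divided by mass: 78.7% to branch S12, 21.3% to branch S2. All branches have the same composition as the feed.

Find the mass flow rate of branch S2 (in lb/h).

Branch S2 flow = 0.213×568 = 120.98 lb/h.

121 lb/h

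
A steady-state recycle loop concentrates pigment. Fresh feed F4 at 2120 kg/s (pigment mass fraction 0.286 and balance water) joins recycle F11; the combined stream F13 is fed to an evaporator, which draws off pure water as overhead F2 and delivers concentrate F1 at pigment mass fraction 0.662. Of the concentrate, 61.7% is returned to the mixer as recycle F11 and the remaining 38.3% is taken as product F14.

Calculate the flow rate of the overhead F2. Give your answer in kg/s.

Overall pigment balance (none leaves overhead): pigment in fresh feed = pigment in product, i.e. 2120×0.286 = (1−0.617)·F1·0.662.
F1 = 606.32/(0.662×0.383) = 2391.4 kg/s.
Recycle F11 = 0.617×2391.4 = 1475.5 kg/s.
Combined feed F13 = 2120 + 1475.5 = 3595.5 kg/s.
Overhead F2 = F13 − F1 = 3595.5 − 2391.4 = 1204.1 kg/s.

1204 kg/s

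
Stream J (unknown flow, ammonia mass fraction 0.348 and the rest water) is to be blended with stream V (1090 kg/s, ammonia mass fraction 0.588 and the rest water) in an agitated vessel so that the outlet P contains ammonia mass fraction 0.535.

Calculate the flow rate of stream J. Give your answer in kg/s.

Let J be the unknown flow. Total out = 1090 + J.
ammonia balance: 640.92 + 0.348·J = 0.535·(1090 + J)
(0.348 − 0.535)·J = 0.535×1090 − 640.92 = -57.77
J = -57.77 / -0.187 = 308.93 kg/s

308.9 kg/s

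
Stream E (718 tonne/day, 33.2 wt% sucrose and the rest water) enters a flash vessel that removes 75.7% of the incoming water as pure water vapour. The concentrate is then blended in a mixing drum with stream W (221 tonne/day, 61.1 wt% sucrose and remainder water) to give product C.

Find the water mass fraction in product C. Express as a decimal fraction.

0.3516

Vapour removed = 0.757×0.668×718 = 363.08 tonne/day; concentrate = 354.92 tonne/day.
water reaching the mixer = 116.55 (from concentrate) + 221×0.389 = 202.52 tonne/day.
Product flow = 354.92 + 221 = 575.92 tonne/day; water fraction = 0.3516.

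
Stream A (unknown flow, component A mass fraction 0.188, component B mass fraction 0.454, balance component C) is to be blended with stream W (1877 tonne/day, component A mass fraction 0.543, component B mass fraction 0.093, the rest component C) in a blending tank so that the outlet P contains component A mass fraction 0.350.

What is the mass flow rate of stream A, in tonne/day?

Let A be the unknown flow. Total out = 1877 + A.
component A balance: 1019.2 + 0.188·A = 0.350·(1877 + A)
(0.188 − 0.350)·A = 0.350×1877 − 1019.2 = -362.26
A = -362.26 / -0.162 = 2236.2 tonne/day

2236 tonne/day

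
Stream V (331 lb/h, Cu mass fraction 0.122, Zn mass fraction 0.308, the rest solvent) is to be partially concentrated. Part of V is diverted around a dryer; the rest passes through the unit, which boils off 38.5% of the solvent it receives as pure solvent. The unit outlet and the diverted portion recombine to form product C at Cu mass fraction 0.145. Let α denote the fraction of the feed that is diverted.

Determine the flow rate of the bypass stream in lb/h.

All 331×0.122 = 40.382 lb/h of Cu reaches C, so C = 40.382/0.145 = 278.5 lb/h and vapour = 52.503 lb/h.
The evaporator receives (1−α)·331 of feed at 0.570 solvent and removes 0.385 of that solvent:
0.385×0.570×(1−α)×331 = 52.503
(1−α) = 52.503/72.638 = 0.7228;  α = 0.2772.
Bypass flow = 0.2772×331 = 91.75 lb/h.

91.75 lb/h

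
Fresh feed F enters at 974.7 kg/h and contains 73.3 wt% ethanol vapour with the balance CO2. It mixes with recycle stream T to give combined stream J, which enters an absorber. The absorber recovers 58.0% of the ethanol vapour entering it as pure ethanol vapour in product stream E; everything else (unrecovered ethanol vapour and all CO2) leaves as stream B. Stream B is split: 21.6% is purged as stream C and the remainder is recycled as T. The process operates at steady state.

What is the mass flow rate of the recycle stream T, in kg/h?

CO2 enters only via F and leaves only via the purge: 974.7×0.267 = 0.216×(CO2 in B), and the absorber passes all CO2, so CO2 in J = CO2 in B = 1204.8 kg/h.
ethanol vapour in J: m_A = 974.7×0.733 + (1−0.216)·(1−0.580)·m_A, so m_A = 714.46/0.6707 = 1065.2 kg/h.
B = (1−0.580)×1065.2 + 1204.8 = 1652.2 kg/h.
Recycle T = (1−0.216)×1652.2 = 1295.3 kg/h.

1295 kg/h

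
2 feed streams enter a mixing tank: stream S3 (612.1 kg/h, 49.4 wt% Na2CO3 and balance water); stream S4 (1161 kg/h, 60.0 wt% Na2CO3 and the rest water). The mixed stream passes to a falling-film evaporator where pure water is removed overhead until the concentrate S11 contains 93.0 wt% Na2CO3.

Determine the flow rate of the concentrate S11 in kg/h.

1074 kg/h

Na2CO3 entering = 612.1×0.494 + 1161×0.600 = 998.98 kg/h.
All Na2CO3 reports to S11, so S11 = 998.98/0.930 = 1074.2 kg/h.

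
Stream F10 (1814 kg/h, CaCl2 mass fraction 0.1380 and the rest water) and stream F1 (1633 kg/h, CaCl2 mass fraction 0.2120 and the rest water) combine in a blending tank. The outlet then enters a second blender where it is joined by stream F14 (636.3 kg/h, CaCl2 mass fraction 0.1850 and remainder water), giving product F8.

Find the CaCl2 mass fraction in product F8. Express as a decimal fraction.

0.1749

Overall, product flow = 4083.3 kg/h.
CaCl2 in = 1814×0.138 + 1633×0.212 + 636.3×0.185 = 714.24 kg/h.
CaCl2 fraction in F8 = 0.1749.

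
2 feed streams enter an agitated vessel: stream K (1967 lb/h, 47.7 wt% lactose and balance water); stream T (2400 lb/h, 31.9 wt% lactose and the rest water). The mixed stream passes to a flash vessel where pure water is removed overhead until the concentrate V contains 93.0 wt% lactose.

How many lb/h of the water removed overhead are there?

lactose entering = 1967×0.477 + 2400×0.319 = 1703.9 lb/h.
All lactose reports to V, so V = 1703.9/0.930 = 1832.1 lb/h.
Total feed = 4367 lb/h; overhead = 4367 − 1832.1 = 2534.9 lb/h.

2535 lb/h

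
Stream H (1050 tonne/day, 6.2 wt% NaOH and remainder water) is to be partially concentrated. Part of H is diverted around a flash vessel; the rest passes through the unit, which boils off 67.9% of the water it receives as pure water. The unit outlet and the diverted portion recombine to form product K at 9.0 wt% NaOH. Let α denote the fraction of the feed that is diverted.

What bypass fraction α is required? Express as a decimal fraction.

All 1050×0.062 = 65.1 tonne/day of NaOH reaches K, so K = 65.1/0.090 = 723.33 tonne/day and vapour = 326.67 tonne/day.
The evaporator receives (1−α)·1050 of feed at 0.938 water and removes 0.679 of that water:
0.679×0.938×(1−α)×1050 = 326.67
(1−α) = 326.67/668.75 = 0.4885;  α = 0.5115.

0.512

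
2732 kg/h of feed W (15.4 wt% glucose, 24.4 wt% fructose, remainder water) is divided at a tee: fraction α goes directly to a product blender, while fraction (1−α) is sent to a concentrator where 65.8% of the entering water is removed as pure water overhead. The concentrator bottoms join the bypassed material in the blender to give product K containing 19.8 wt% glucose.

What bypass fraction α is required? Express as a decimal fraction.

All 2732×0.154 = 420.73 kg/h of glucose reaches K, so K = 420.73/0.198 = 2124.9 kg/h and vapour = 607.11 kg/h.
The evaporator receives (1−α)·2732 of feed at 0.602 water and removes 0.658 of that water:
0.658×0.602×(1−α)×2732 = 607.11
(1−α) = 607.11/1082.2 = 0.5610;  α = 0.4390.

0.439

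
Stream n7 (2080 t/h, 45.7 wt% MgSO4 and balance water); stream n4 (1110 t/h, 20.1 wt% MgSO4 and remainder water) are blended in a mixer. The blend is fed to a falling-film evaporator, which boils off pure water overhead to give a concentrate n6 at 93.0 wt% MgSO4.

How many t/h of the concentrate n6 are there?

1262 t/h

MgSO4 entering = 2080×0.457 + 1110×0.201 = 1173.7 t/h.
All MgSO4 reports to n6, so n6 = 1173.7/0.930 = 1262 t/h.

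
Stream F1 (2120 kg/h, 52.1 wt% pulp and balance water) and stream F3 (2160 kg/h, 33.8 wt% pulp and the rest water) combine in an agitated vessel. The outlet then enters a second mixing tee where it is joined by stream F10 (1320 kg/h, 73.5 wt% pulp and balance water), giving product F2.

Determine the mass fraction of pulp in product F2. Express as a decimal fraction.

0.5009

Overall, product flow = 5600 kg/h.
pulp in = 2120×0.521 + 2160×0.338 + 1320×0.735 = 2804.8 kg/h.
pulp fraction in F2 = 0.5009.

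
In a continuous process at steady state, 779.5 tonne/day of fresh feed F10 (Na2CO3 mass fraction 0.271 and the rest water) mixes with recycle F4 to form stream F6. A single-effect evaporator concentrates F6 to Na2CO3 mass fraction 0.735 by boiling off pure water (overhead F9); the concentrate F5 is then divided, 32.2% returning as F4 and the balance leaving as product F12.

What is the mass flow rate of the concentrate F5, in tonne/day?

Overall Na2CO3 balance (none leaves overhead): Na2CO3 in fresh feed = Na2CO3 in product, i.e. 779.5×0.271 = (1−0.322)·F5·0.735.
F5 = 211.24/(0.735×0.678) = 423.9 tonne/day.

423.9 tonne/day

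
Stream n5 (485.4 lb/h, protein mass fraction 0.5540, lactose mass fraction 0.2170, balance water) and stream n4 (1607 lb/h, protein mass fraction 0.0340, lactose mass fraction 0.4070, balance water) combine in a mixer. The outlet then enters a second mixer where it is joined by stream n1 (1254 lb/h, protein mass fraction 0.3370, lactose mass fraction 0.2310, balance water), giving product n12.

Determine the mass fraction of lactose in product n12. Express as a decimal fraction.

0.3135

Overall, product flow = 3346.4 lb/h.
lactose in = 485.4×0.217 + 1607×0.407 + 1254×0.231 = 1049.1 lb/h.
lactose fraction in n12 = 0.3135.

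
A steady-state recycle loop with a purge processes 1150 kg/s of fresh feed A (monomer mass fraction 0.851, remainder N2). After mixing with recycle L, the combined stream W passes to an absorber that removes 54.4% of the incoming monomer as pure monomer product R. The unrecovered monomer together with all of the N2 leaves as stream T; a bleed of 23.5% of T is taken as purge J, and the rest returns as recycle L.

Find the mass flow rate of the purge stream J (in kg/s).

332.4 kg/s

N2 enters only via A and leaves only via the purge: 1150×0.149 = 0.235×(N2 in T), and the absorber passes all N2, so N2 in W = N2 in T = 729.15 kg/s.
monomer in W: m_A = 1150×0.851 + (1−0.235)·(1−0.544)·m_A, so m_A = 978.65/0.6512 = 1502.9 kg/s.
T = (1−0.544)×1502.9 + 729.15 = 1414.5 kg/s.
Purge J = 0.235×1414.5 = 332.4 kg/s.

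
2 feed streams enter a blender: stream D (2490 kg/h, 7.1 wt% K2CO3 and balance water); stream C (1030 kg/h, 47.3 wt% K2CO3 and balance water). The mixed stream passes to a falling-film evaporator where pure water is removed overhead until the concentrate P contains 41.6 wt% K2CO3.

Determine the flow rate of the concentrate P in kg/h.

1596 kg/h

K2CO3 entering = 2490×0.071 + 1030×0.473 = 663.98 kg/h.
All K2CO3 reports to P, so P = 663.98/0.416 = 1596.1 kg/h.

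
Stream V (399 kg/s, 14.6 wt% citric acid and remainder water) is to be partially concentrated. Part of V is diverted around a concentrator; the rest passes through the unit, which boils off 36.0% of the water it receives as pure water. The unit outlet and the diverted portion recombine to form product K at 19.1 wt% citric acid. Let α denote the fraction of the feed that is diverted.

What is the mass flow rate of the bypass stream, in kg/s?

93.23 kg/s

All 399×0.146 = 58.254 kg/s of citric acid reaches K, so K = 58.254/0.191 = 304.99 kg/s and vapour = 94.005 kg/s.
The evaporator receives (1−α)·399 of feed at 0.854 water and removes 0.360 of that water:
0.360×0.854×(1−α)×399 = 94.005
(1−α) = 94.005/122.67 = 0.7663;  α = 0.2337.
Bypass flow = 0.2337×399 = 93.232 kg/s.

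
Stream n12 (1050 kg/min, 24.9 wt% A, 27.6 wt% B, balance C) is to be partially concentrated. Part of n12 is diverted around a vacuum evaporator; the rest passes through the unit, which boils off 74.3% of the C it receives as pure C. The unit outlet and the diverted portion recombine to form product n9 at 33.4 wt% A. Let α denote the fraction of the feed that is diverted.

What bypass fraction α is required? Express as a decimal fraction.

All 1050×0.249 = 261.45 kg/min of A reaches n9, so n9 = 261.45/0.334 = 782.78 kg/min and vapour = 267.22 kg/min.
The evaporator receives (1−α)·1050 of feed at 0.475 C and removes 0.743 of that C:
0.743×0.475×(1−α)×1050 = 267.22
(1−α) = 267.22/370.57 = 0.7211;  α = 0.2789.

0.279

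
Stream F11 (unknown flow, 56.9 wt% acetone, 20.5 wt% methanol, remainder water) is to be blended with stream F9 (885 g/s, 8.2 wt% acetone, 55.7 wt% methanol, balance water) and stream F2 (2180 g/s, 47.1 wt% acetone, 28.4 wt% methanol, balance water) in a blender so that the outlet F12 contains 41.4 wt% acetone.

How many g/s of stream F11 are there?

Let F11 be the unknown flow. Total out = 3065 + F11.
acetone balance: 1099.3 + 0.569·F11 = 0.414·(3065 + F11)
(0.569 − 0.414)·F11 = 0.414×3065 − 1099.3 = 169.56
F11 = 169.56 / 0.155 = 1093.9 g/s

1094 g/s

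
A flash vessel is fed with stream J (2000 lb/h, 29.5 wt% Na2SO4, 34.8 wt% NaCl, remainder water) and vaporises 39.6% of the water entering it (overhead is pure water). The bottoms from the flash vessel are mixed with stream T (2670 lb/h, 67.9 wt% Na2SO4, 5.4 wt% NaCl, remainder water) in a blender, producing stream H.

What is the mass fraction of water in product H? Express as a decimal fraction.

Vapour removed = 0.396×0.357×2000 = 282.74 lb/h; concentrate = 1717.3 lb/h.
water reaching the mixer = 431.26 (from concentrate) + 2670×0.267 = 1144.1 lb/h.
Product flow = 1717.3 + 2670 = 4387.3 lb/h; water fraction = 0.261.

0.261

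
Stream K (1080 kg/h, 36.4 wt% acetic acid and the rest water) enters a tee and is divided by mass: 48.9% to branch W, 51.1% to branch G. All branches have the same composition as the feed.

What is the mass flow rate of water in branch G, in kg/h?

Branch G total = 0.511×1080 = 551.88 kg/h.
water in G = 0.636×551.88 = 351 kg/h.

351 kg/h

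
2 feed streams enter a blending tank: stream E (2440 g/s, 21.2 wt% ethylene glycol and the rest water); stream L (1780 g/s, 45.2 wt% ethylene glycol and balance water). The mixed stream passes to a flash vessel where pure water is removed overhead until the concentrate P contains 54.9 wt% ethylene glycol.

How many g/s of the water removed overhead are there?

ethylene glycol entering = 2440×0.212 + 1780×0.452 = 1321.8 g/s.
All ethylene glycol reports to P, so P = 1321.8/0.549 = 2407.7 g/s.
Total feed = 4220 g/s; overhead = 4220 − 2407.7 = 1812.3 g/s.

1812 g/s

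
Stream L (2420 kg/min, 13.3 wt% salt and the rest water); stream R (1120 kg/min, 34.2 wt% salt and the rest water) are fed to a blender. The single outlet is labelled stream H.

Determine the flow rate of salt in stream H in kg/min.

salt out = salt in = 2420×0.133 + 1120×0.342 = 704.9 kg/min.

704.9 kg/min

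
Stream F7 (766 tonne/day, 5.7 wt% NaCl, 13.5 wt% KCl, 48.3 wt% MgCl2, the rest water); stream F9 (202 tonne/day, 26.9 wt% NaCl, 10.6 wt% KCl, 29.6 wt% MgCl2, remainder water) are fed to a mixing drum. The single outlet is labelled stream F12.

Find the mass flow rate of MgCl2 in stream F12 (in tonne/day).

429.8 tonne/day

MgCl2 out = MgCl2 in = 766×0.483 + 202×0.296 = 429.77 tonne/day.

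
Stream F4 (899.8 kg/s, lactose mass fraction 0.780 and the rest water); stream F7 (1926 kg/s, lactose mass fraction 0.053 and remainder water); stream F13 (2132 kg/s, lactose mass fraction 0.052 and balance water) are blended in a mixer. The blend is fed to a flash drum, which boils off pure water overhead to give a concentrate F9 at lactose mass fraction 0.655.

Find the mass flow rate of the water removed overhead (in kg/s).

lactose entering = 899.8×0.780 + 1926×0.053 + 2132×0.052 = 914.79 kg/s.
All lactose reports to F9, so F9 = 914.79/0.655 = 1396.6 kg/s.
Total feed = 4957.8 kg/s; overhead = 4957.8 − 1396.6 = 3561.2 kg/s.

3561 kg/s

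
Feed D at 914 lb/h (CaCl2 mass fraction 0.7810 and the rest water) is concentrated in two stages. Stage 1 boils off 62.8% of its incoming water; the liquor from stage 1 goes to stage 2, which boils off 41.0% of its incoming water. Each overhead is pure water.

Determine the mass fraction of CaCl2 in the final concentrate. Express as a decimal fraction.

water in feed = 914×0.219 = 200.17 lb/h.
After stage 1: water left = (1−0.628)×200.17 = 74.462; stream total = 788.3 lb/h.
After stage 2: water left = (1−0.410)×74.462 = 43.932; final concentrate = 757.77 lb/h.
CaCl2 fraction = 713.83/757.77 = 0.9420.

0.9420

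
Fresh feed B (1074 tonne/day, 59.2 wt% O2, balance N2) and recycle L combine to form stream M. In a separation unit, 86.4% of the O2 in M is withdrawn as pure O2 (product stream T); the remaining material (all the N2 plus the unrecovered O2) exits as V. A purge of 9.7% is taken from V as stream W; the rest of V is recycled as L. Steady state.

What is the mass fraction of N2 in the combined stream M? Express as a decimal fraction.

0.8617

N2 enters only via B and leaves only via the purge: 1074×0.408 = 0.097×(N2 in V), and the separation unit passes all N2, so N2 in M = N2 in V = 4517.4 tonne/day.
O2 in M: m_A = 1074×0.592 + (1−0.097)·(1−0.864)·m_A, so m_A = 635.81/0.8772 = 724.82 tonne/day.
M = 724.82 + 4517.4 = 5242.3 tonne/day.
N2 fraction in M = 4517.4/5242.3 = 0.8617.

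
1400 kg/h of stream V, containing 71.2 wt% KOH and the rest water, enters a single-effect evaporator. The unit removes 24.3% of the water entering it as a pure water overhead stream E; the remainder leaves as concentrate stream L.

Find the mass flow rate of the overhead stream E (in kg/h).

97.98 kg/h

water entering = 1400×0.288 = 403.2 kg/h; overhead removed = 0.243×403.2 = 97.978 kg/h.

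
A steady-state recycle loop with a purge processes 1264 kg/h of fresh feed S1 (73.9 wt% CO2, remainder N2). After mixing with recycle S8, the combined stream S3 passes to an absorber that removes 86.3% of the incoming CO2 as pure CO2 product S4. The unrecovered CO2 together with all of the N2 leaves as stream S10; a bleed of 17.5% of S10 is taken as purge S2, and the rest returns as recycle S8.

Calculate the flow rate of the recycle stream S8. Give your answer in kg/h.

N2 enters only via S1 and leaves only via the purge: 1264×0.261 = 0.175×(N2 in S10), and the absorber passes all N2, so N2 in S3 = N2 in S10 = 1885.2 kg/h.
CO2 in S3: m_A = 1264×0.739 + (1−0.175)·(1−0.863)·m_A, so m_A = 934.1/0.8870 = 1053.1 kg/h.
S10 = (1−0.863)×1053.1 + 1885.2 = 2029.4 kg/h.
Recycle S8 = (1−0.175)×2029.4 = 1674.3 kg/h.

1674 kg/h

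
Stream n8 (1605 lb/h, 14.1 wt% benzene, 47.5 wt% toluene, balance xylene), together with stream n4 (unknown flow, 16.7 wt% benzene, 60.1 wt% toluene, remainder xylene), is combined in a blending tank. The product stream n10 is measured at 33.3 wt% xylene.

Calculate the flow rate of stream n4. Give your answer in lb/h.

Let n4 be the unknown flow. Total out = 1605 + n4.
xylene balance: 616.32 + 0.232·n4 = 0.333·(1605 + n4)
(0.232 − 0.333)·n4 = 0.333×1605 − 616.32 = -81.855
n4 = -81.855 / -0.101 = 810.45 lb/h

810.4 lb/h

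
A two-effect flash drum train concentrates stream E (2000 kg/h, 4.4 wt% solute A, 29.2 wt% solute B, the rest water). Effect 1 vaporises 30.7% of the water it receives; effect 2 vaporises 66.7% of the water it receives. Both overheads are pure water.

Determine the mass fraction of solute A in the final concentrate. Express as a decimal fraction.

0.0899

water in feed = 2000×0.664 = 1328 kg/h.
After stage 1: water left = (1−0.307)×1328 = 920.3; stream total = 1592.3 kg/h.
After stage 2: water left = (1−0.667)×920.3 = 306.46; final concentrate = 978.46 kg/h.
solute A fraction = 88/978.46 = 0.0899.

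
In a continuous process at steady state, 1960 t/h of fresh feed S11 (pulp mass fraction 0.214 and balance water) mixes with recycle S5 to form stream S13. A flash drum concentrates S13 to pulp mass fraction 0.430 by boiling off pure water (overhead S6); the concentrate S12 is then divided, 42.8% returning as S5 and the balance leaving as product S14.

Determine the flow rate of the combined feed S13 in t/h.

Overall pulp balance (none leaves overhead): pulp in fresh feed = pulp in product, i.e. 1960×0.214 = (1−0.428)·S12·0.430.
S12 = 419.44/(0.430×0.572) = 1705.3 t/h.
Recycle S5 = 0.428×1705.3 = 729.88 t/h.
Combined feed S13 = 1960 + 729.88 = 2689.9 t/h.

2690 t/h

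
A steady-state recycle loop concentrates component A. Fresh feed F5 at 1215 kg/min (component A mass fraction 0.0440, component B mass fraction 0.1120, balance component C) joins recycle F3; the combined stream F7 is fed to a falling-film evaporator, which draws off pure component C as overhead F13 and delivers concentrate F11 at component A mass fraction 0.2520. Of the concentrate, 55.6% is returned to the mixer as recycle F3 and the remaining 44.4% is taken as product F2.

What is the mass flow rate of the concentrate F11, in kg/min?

477.8 kg/min

Overall component A balance (none leaves overhead): component A in fresh feed = component A in product, i.e. 1215×0.044 = (1−0.556)·F11·0.252.
F11 = 53.46/(0.252×0.444) = 477.8 kg/min.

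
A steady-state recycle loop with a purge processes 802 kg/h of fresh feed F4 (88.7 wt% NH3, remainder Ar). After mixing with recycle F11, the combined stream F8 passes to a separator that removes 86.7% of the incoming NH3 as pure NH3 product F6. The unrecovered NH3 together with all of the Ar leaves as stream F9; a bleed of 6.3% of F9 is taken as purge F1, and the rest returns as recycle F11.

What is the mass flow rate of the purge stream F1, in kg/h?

Ar enters only via F4 and leaves only via the purge: 802×0.113 = 0.063×(Ar in F9), and the separator passes all Ar, so Ar in F8 = Ar in F9 = 1438.5 kg/h.
NH3 in F8: m_A = 802×0.887 + (1−0.063)·(1−0.867)·m_A, so m_A = 711.37/0.8754 = 812.65 kg/h.
F9 = (1−0.867)×812.65 + 1438.5 = 1546.6 kg/h.
Purge F1 = 0.063×1546.6 = 97.435 kg/h.

97.44 kg/h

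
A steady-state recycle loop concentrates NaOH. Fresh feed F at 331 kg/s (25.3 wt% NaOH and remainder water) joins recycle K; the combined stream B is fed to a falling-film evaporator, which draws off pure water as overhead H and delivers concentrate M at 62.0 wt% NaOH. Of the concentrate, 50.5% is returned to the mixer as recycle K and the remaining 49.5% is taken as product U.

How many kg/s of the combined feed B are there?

Overall NaOH balance (none leaves overhead): NaOH in fresh feed = NaOH in product, i.e. 331×0.253 = (1−0.505)·M·0.620.
M = 83.743/(0.620×0.495) = 272.87 kg/s.
Recycle K = 0.505×272.87 = 137.8 kg/s.
Combined feed B = 331 + 137.8 = 468.8 kg/s.

468.8 kg/s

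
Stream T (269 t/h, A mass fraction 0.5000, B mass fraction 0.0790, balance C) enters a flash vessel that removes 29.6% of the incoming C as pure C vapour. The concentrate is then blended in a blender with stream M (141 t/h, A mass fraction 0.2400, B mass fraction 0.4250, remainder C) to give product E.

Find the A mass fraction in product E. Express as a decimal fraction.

0.4471

Vapour removed = 0.296×0.421×269 = 33.522 t/h; concentrate = 235.48 t/h.
A reaching the mixer = 134.5 (from concentrate) + 141×0.240 = 168.34 t/h.
Product flow = 235.48 + 141 = 376.48 t/h; A fraction = 0.4471.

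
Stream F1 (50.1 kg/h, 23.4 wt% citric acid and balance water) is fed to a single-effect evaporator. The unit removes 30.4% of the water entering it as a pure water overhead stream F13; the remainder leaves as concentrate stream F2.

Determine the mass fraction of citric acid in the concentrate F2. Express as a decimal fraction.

citric acid is not removed: 50.1×0.234 = 11.723 kg/h of citric acid enters F2.
water entering = 50.1×0.766 = 38.377 kg/h; overhead removed = 0.304×38.377 = 11.666 kg/h.
Concentrate = 50.1 − 11.666 = 38.434 kg/h.
Mass fraction = 11.723/38.434 = 0.3050.

0.3050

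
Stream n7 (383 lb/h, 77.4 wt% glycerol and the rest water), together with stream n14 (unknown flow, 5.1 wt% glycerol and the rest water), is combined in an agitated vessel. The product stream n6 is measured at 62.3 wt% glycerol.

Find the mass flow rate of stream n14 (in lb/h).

101.1 lb/h

Let n14 be the unknown flow. Total out = 383 + n14.
glycerol balance: 296.44 + 0.051·n14 = 0.623·(383 + n14)
(0.051 − 0.623)·n14 = 0.623×383 − 296.44 = -57.833
n14 = -57.833 / -0.572 = 101.11 lb/h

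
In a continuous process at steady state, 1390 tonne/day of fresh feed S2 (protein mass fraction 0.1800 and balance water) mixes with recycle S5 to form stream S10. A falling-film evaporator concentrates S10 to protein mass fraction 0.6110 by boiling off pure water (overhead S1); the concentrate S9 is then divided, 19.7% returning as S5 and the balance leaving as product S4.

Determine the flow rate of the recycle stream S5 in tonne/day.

Overall protein balance (none leaves overhead): protein in fresh feed = protein in product, i.e. 1390×0.180 = (1−0.197)·S9·0.611.
S9 = 250.2/(0.611×0.803) = 509.95 tonne/day.
Recycle S5 = 0.197×509.95 = 100.46 tonne/day.

100.5 tonne/day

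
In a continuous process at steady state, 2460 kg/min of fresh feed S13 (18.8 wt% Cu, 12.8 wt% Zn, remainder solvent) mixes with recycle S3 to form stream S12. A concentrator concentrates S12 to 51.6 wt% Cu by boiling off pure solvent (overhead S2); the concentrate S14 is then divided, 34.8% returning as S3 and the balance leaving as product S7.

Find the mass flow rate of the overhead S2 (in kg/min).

Overall Cu balance (none leaves overhead): Cu in fresh feed = Cu in product, i.e. 2460×0.188 = (1−0.348)·S14·0.516.
S14 = 462.48/(0.516×0.652) = 1374.7 kg/min.
Recycle S3 = 0.348×1374.7 = 478.38 kg/min.
Combined feed S12 = 2460 + 478.38 = 2938.4 kg/min.
Overhead S2 = S12 − S14 = 2938.4 − 1374.7 = 1563.7 kg/min.

1564 kg/min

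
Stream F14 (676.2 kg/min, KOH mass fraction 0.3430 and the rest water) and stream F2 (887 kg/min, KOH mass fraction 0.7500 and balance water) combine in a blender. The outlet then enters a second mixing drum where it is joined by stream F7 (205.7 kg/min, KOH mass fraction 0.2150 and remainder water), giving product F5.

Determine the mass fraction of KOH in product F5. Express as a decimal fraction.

0.5322

Overall, product flow = 1768.9 kg/min.
KOH in = 676.2×0.343 + 887×0.750 + 205.7×0.215 = 941.41 kg/min.
KOH fraction in F5 = 0.5322.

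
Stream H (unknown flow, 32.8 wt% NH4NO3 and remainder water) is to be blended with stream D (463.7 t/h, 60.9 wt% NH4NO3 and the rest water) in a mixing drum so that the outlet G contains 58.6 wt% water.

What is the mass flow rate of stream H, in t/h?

Let H be the unknown flow. Total out = 463.7 + H.
water balance: 181.31 + 0.672·H = 0.586·(463.7 + H)
(0.672 − 0.586)·H = 0.586×463.7 − 181.31 = 90.421
H = 90.421 / 0.086 = 1051.4 t/h

1051 t/h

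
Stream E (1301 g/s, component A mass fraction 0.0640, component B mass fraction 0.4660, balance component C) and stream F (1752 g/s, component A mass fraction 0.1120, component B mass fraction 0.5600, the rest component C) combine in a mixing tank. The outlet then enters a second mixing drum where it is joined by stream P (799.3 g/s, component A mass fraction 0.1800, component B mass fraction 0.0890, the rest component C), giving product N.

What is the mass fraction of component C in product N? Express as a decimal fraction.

0.4596

Overall, product flow = 3852.3 g/s.
component C in = 1301×0.470 + 1752×0.328 + 799.3×0.731 = 1770.4 g/s.
component C fraction in N = 0.4596.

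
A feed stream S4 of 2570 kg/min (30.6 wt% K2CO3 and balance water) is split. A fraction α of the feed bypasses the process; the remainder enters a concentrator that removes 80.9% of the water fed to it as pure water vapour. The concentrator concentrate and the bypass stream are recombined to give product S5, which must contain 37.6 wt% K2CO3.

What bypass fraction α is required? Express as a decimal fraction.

0.668

All 2570×0.306 = 786.42 kg/min of K2CO3 reaches S5, so S5 = 786.42/0.376 = 2091.5 kg/min and vapour = 478.46 kg/min.
The evaporator receives (1−α)·2570 of feed at 0.694 water and removes 0.809 of that water:
0.809×0.694×(1−α)×2570 = 478.46
(1−α) = 478.46/1442.9 = 0.3316;  α = 0.6684.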